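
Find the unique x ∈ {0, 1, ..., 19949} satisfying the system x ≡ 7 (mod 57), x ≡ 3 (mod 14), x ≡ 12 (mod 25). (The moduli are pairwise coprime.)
x ≡ 16537 (mod 19950); the representative in [0, 19950) is 16537

The moduli 57, 14, 25 are pairwise coprime, so by the CRT there is a unique solution mod 57·14·25 = 19950.
Solve by successive substitution. Start with x ≡ 7 (mod 57).
  Combine with x ≡ 3 (mod 14): write x = 7 + 57·t and require 7 + 57·t ≡ 3 (mod 14), i.e. 57·t ≡ 3 − 7 ≡ 10 (mod 14). Since 57^(−1) ≡ 1 (mod 14) (57 ≡ 1 (mod 14)), t ≡ 1·10 ≡ 10 (mod 14). So x ≡ 7 + 57·10 = 577 (mod 798).
  Combine with x ≡ 12 (mod 25): write x = 577 + 798·t and require 577 + 798·t ≡ 12 (mod 25), i.e. 798·t ≡ 12 − 577 ≡ 10 (mod 25). Since 798^(−1) ≡ 12 (mod 25) (798 ≡ 23 (mod 25)), t ≡ 12·10 ≡ 20 (mod 25). So x ≡ 577 + 798·20 = 16537 (mod 19950).
Unique solution in [0, 19950): x = 16537.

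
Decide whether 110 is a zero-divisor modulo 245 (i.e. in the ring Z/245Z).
gcd(110, 245) = 5 > 1, so 110 is not a unit in Z/245Z. In Z/nZ every nonzero non-unit is a zero-divisor: explicitly, take b = 245/gcd = 49 ≠ 0 (mod 245); then 110·49 = 5390 = 22·245, i.e. 110·49 ≡ 0 (mod 245). So 110 is a zero-divisor.

Final answer: YES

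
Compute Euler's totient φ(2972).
φ is multiplicative, with φ(p^e) = p^e − p^(e−1). Factorise 2972 = 2^2 · 743. Then
  φ(2972) = (2^2 − 2^1) · (743 − 1) = 2 · 742 = 1484.

Final answer: φ(2972) = 1484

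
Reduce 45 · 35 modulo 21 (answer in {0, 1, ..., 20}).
Reduce the factors first: 45 ≡ 3, 35 ≡ 14 (mod 21), so 45 · 35 ≡ 3 · 14 (mod 21). 3 · 14 = 42. Dividing by 21: 42 = 2·21 + 0. So (45 · 35) mod 21 = 0.

Final answer: 0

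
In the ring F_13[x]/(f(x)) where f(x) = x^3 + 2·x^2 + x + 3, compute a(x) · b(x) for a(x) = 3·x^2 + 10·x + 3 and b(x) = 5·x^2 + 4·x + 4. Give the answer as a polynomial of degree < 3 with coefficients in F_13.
Multiply as integer polynomials: a · b = 15·x^4 + 62·x^3 + 67·x^2 + 52·x + 12. Reducing coefficients mod 13: a · b ≡ 2·x^4 + 10·x^3 + 2·x^2 + 12. Now divide by f(x) = x^3 + 2·x^2 + x + 3 in F_13[x], eliminating the leading term at each step:
  leading term 2·x^4: subtract (2·x)·f(x) = 2·x^4 + 4·x^3 + 2·x^2 + 6·x, leaving 6·x^3 + 7·x + 12 (coefficients mod 13)
  leading term 6·x^3: subtract (6)·f(x) = 6·x^3 + 12·x^2 + 6·x + 5, leaving x^2 + x + 7 (coefficients mod 13)
The degree is now < 3, so this is the remainder. Hence a · b ≡ x^2 + x + 7 in F_13[x]/(f).

Final answer: a · b ≡ x^2 + x + 7 (mod f(x))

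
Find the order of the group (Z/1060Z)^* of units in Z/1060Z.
|(Z/1060Z)^*| = 416

(Z/1060Z)^* consists of the classes a with gcd(a, 1060) = 1, so its order is φ(1060). φ is multiplicative, with φ(p^e) = p^e − p^(e−1). Factorise 1060 = 2^2 · 5 · 53. Then
  φ(1060) = (2^2 − 2^1) · (5 − 1) · (53 − 1) = 2 · 4 · 52 = 416.
Thus |(Z/1060Z)^*| = 416.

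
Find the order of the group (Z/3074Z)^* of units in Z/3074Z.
(Z/3074Z)^* consists of the classes a with gcd(a, 3074) = 1, so its order is φ(3074). φ is multiplicative, with φ(p^e) = p^e − p^(e−1). Factorise 3074 = 2 · 29 · 53. Then
  φ(3074) = (2 − 1) · (29 − 1) · (53 − 1) = 1 · 28 · 52 = 1456.
Thus |(Z/3074Z)^*| = 1456.

Final answer: |(Z/3074Z)^*| = 1456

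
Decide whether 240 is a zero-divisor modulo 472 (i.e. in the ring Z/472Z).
YES

gcd(240, 472) = 8 > 1, so 240 is not a unit in Z/472Z. In Z/nZ every nonzero non-unit is a zero-divisor: explicitly, take b = 472/gcd = 59 ≠ 0 (mod 472); then 240·59 = 14160 = 30·472, i.e. 240·59 ≡ 0 (mod 472). So 240 is a zero-divisor.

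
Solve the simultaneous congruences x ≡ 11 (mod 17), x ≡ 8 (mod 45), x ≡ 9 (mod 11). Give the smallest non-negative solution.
The moduli 17, 45, 11 are pairwise coprime, so by the CRT there is a unique solution mod 17·45·11 = 8415.
Solve by successive substitution. Start with x ≡ 11 (mod 17).
  Combine with x ≡ 8 (mod 45): write x = 11 + 17·t and require 11 + 17·t ≡ 8 (mod 45), i.e. 17·t ≡ 8 − 11 ≡ 42 (mod 45). Since 17^(−1) ≡ 8 (mod 45), t ≡ 8·42 ≡ 21 (mod 45). So x ≡ 11 + 17·21 = 368 (mod 765).
  Combine with x ≡ 9 (mod 11): write x = 368 + 765·t and require 368 + 765·t ≡ 9 (mod 11), i.e. 765·t ≡ 9 − 368 ≡ 4 (mod 11). Since 765^(−1) ≡ 2 (mod 11) (765 ≡ 6 (mod 11)), t ≡ 2·4 ≡ 8 (mod 11). So x ≡ 368 + 765·8 = 6488 (mod 8415).
Unique solution in [0, 8415): x = 6488.

Final answer: x ≡ 6488 (mod 8415); the representative in [0, 8415) is 6488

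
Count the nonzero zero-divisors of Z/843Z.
Z/843Z has 282 nonzero zero-divisors

In Z/843Z each nonzero element is either a unit (gcd with 843 is 1) or a zero-divisor (gcd > 1). The number of units is φ(843): factorise 843 = 3 · 281, so φ(843) = (3 − 1) · (281 − 1) = 2 · 280 = 560. The nonzero elements number 843 − 1 = 842. Hence the nonzero zero-divisors number 842 − 560 = 282.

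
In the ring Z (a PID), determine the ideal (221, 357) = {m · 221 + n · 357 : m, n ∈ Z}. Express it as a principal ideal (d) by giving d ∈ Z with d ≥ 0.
(221, 357) = (17); d = 17

In the PID Z, (a, b) is generated by gcd(a, b). Compute gcd(357, 221) with the extended Euclidean algorithm, tracking rows (r, s, t) with s·357 + t·221 = r:
  row A: (357, 1, 0)   [1·357 + 0·221 = 357]
  row B: (221, 0, 1)   [0·357 + 1·221 = 221]
  357 = 1·221 + 136   → row C = row A − 1·row B = (136, 1, −1)   [check: 1·357 − 1·221 = 136]
  221 = 1·136 + 85   → row D = row B − 1·row C = (85, −1, 2)   [check: −1·357 + 2·221 = 85]
  136 = 1·85 + 51   → row E = row C − 1·row D = (51, 2, −3)   [check: 2·357 − 3·221 = 51]
  85 = 1·51 + 34   → row F = row D − 1·row E = (34, −3, 5)   [check: −3·357 + 5·221 = 34]
  51 = 1·34 + 17   → row G = row E − 1·row F = (17, 5, −8)   [check: 5·357 − 8·221 = 17]
  34 = 2·17 + 0   → remainder 0, stop. gcd = 17 (last nonzero row G).
So gcd(221, 357) = 17, with Bézout identity 5·357 − 8·221 = 17. Containment (⊇): the Bézout identity exhibits 17 as an element of (221, 357), giving (17) ⊆ (221, 357). Containment (⊆): since 17 | 221 and 17 | 357 (221 = 17·13, 357 = 17·21), every Z-linear combination of 221 and 357 is divisible by 17, so (221, 357) ⊆ (17). Therefore (221, 357) = (17), d = 17.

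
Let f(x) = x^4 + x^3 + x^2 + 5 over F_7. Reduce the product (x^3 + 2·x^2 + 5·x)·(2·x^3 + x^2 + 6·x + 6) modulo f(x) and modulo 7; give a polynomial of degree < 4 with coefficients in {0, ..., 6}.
Multiply as integer polynomials: a · b = 2·x^6 + 5·x^5 + 18·x^4 + 23·x^3 + 42·x^2 + 30·x. Reducing coefficients mod 7: a · b ≡ 2·x^6 + 5·x^5 + 4·x^4 + 2·x^3 + 2·x. Now divide by f(x) = x^4 + x^3 + x^2 + 5 in F_7[x], eliminating the leading term at each step:
  leading term 2·x^6: subtract (2·x^2)·f(x) = 2·x^6 + 2·x^5 + 2·x^4 + 3·x^2, leaving 3·x^5 + 2·x^4 + 2·x^3 + 4·x^2 + 2·x (coefficients mod 7)
  leading term 3·x^5: subtract (3·x)·f(x) = 3·x^5 + 3·x^4 + 3·x^3 + x, leaving 6·x^4 + 6·x^3 + 4·x^2 + x (coefficients mod 7)
  leading term 6·x^4: subtract (6)·f(x) = 6·x^4 + 6·x^3 + 6·x^2 + 2, leaving 5·x^2 + x + 5 (coefficients mod 7)
The degree is now < 4, so this is the remainder. Hence a · b ≡ 5·x^2 + x + 5 in F_7[x]/(f).

Final answer: a · b ≡ 5·x^2 + x + 5 (mod f(x))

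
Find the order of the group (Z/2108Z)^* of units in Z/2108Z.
|(Z/2108Z)^*| = 960

(Z/2108Z)^* consists of the classes a with gcd(a, 2108) = 1, so its order is φ(2108). φ is multiplicative, with φ(p^e) = p^e − p^(e−1). Factorise 2108 = 2^2 · 17 · 31. Then
  φ(2108) = (2^2 − 2^1) · (17 − 1) · (31 − 1) = 2 · 16 · 30 = 960.
Thus |(Z/2108Z)^*| = 960.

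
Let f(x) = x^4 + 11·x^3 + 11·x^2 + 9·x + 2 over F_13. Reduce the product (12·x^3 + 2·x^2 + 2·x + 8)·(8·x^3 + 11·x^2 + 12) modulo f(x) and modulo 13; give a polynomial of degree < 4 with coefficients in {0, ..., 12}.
Multiply as integer polynomials: a · b = 96·x^6 + 148·x^5 + 38·x^4 + 230·x^3 + 112·x^2 + 24·x + 96. Reducing coefficients mod 13: a · b ≡ 5·x^6 + 5·x^5 + 12·x^4 + 9·x^3 + 8·x^2 + 11·x + 5. Now divide by f(x) = x^4 + 11·x^3 + 11·x^2 + 9·x + 2 in F_13[x], eliminating the leading term at each step:
  leading term 5·x^6: subtract (5·x^2)·f(x) = 5·x^6 + 3·x^5 + 3·x^4 + 6·x^3 + 10·x^2, leaving 2·x^5 + 9·x^4 + 3·x^3 + 11·x^2 + 11·x + 5 (coefficients mod 13)
  leading term 2·x^5: subtract (2·x)·f(x) = 2·x^5 + 9·x^4 + 9·x^3 + 5·x^2 + 4·x, leaving 7·x^3 + 6·x^2 + 7·x + 5 (coefficients mod 13)
The degree is now < 4, so this is the remainder. Hence a · b ≡ 7·x^3 + 6·x^2 + 7·x + 5 in F_13[x]/(f).

Final answer: a · b ≡ 7·x^3 + 6·x^2 + 7·x + 5 (mod f(x))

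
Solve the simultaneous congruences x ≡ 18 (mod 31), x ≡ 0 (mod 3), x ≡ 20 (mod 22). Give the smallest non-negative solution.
The moduli 31, 3, 22 are pairwise coprime, so by the CRT there is a unique solution mod 31·3·22 = 2046.
Solve by successive substitution. Start with x ≡ 18 (mod 31).
  Combine with x ≡ 0 (mod 3): write x = 18 + 31·t and require 18 + 31·t ≡ 0 (mod 3), i.e. 31·t ≡ 0 − 18 ≡ 0 (mod 3). Since 31^(−1) ≡ 1 (mod 3) (31 ≡ 1 (mod 3)), t ≡ 1·0 ≡ 0 (mod 3). So x ≡ 18 + 31·0 = 18 (mod 93).
  Combine with x ≡ 20 (mod 22): write x = 18 + 93·t and require 18 + 93·t ≡ 20 (mod 22), i.e. 93·t ≡ 20 − 18 ≡ 2 (mod 22). Since 93^(−1) ≡ 9 (mod 22) (93 ≡ 5 (mod 22)), t ≡ 9·2 ≡ 18 (mod 22). So x ≡ 18 + 93·18 = 1692 (mod 2046).
Unique solution in [0, 2046): x = 1692.

Final answer: x ≡ 1692 (mod 2046); the representative in [0, 2046) is 1692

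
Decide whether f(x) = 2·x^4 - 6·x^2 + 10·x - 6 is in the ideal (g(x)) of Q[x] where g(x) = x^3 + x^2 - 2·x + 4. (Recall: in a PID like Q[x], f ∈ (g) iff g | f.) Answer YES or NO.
In Q[x] the ideal (g) consists of all multiples of g, so f ∈ (g) iff g | f, i.e. iff the remainder of f on division by g is 0. Divide f by g (g is monic, so eliminate the leading term of the running remainder at each step):
  leading term 2·x^4: subtract (2·x)·g(x) = 2·x^4 + 2·x^3 - 4·x^2 + 8·x, leaving -2·x^3 - 2·x^2 + 2·x - 6
  leading term -2·x^3: subtract (-2)·g(x) = -2·x^3 - 2·x^2 + 4·x - 8, leaving 2 - 2·x
The remainder r(x) = 2 - 2·x ≠ 0 (and deg r < deg g), so g ∤ f, i.e. f ∉ (g).

Final answer: NO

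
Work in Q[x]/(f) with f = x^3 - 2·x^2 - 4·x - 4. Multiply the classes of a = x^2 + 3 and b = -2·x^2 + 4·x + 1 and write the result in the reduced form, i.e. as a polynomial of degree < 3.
a · b ≡ -13·x^2 + 4·x + 3 (mod f(x))

First multiply in Q[x] without reducing: a · b = -2·x^4 + 4·x^3 - 5·x^2 + 12·x + 3. Now divide by f(x) = x^3 - 2·x^2 - 4·x - 4, eliminating the leading term at each step:
  leading term -2·x^4: subtract (-2·x)·f(x) = -2·x^4 + 4·x^3 + 8·x^2 + 8·x, leaving -13·x^2 + 4·x + 3
The degree is now < 3, so this is the remainder. Hence a · b ≡ -13·x^2 + 4·x + 3 in Q[x]/(f).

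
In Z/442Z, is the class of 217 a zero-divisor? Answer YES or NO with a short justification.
gcd(217, 442) = 1, so 217 is a unit in Z/442Z (it has a multiplicative inverse). A unit cannot be a zero-divisor: if 217·b ≡ 0 then multiplying both sides by 217^(−1) gives b ≡ 0. So 217 is not a zero-divisor.

Final answer: NO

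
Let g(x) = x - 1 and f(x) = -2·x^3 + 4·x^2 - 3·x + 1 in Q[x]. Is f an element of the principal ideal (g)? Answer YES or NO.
In Q[x] the ideal (g) consists of all multiples of g, so f ∈ (g) iff g | f, i.e. iff the remainder of f on division by g is 0. Divide f by g (g is monic, so eliminate the leading term of the running remainder at each step):
  leading term -2·x^3: subtract (-2·x^2)·g(x) = -2·x^3 + 2·x^2, leaving 2·x^2 - 3·x + 1
  leading term 2·x^2: subtract (2·x)·g(x) = 2·x^2 - 2·x, leaving 1 - x
  leading term -x: subtract (-1)·g(x) = 1 - x, leaving 0
The remainder is 0, so f(x) = g(x) · h(x) with h(x) = -2·x^2 + 2·x - 1. Hence g | f, i.e. f ∈ (g).

Final answer: YES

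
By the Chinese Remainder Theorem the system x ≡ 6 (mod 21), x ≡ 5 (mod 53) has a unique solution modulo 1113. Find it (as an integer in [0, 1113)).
x ≡ 111 (mod 1113); the representative in [0, 1113) is 111

The moduli 21, 53 are pairwise coprime, so by the CRT there is a unique solution mod 21·53 = 1113.
Solve by successive substitution. Start with x ≡ 6 (mod 21).
  Combine with x ≡ 5 (mod 53): write x = 6 + 21·t and require 6 + 21·t ≡ 5 (mod 53), i.e. 21·t ≡ 5 − 6 ≡ 52 (mod 53). Since 21^(−1) ≡ 48 (mod 53), t ≡ 48·52 ≡ 5 (mod 53). So x ≡ 6 + 21·5 = 111 (mod 1113).
Unique solution in [0, 1113): x = 111.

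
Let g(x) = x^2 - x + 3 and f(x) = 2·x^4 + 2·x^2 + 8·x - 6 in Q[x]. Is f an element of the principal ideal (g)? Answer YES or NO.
YES

In Q[x] the ideal (g) consists of all multiples of g, so f ∈ (g) iff g | f, i.e. iff the remainder of f on division by g is 0. Divide f by g (g is monic, so eliminate the leading term of the running remainder at each step):
  leading term 2·x^4: subtract (2·x^2)·g(x) = 2·x^4 - 2·x^3 + 6·x^2, leaving 2·x^3 - 4·x^2 + 8·x - 6
  leading term 2·x^3: subtract (2·x)·g(x) = 2·x^3 - 2·x^2 + 6·x, leaving -2·x^2 + 2·x - 6
  leading term -2·x^2: subtract (-2)·g(x) = -2·x^2 + 2·x - 6, leaving 0
The remainder is 0, so f(x) = g(x) · h(x) with h(x) = 2·x^2 + 2·x - 2. Hence g | f, i.e. f ∈ (g).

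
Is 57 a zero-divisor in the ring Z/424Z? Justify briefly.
NO

gcd(57, 424) = 1, so 57 is a unit in Z/424Z (it has a multiplicative inverse). A unit cannot be a zero-divisor: if 57·b ≡ 0 then multiplying both sides by 57^(−1) gives b ≡ 0. So 57 is not a zero-divisor.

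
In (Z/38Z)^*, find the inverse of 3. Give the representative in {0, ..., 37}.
Apply the extended Euclidean algorithm to (38, 3), tracking rows (r, s, t) with s·38 + t·3 = r. Each division r_prev = q·r_cur + r_new produces the new row as (previous row) − q·(current row):
  row A: (38, 1, 0)   [1·38 + 0·3 = 38]
  row B: (3, 0, 1)   [0·38 + 1·3 = 3]
  38 = 12·3 + 2   → row C = row A − 12·row B = (2, 1, −12)   [check: 1·38 − 12·3 = 2]
  3 = 1·2 + 1   → row D = row B − 1·row C = (1, −1, 13)   [check: −1·38 + 13·3 = 1]
  2 = 2·1 + 0   → remainder 0, stop. gcd = 1 (last nonzero row D).
The gcd is 1, so 3 is invertible mod 38. The last nonzero row gives −1·38 + 13·3 = 1, so t = 13. So 3^(−1) ≡ 13 (mod 38). Verify: 3 · 13 = 39 ≡ 1 (mod 38). ✓

Final answer: 3^(−1) ≡ 13 (mod 38)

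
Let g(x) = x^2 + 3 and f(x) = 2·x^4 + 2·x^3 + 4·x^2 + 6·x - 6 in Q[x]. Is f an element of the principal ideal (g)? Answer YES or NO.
YES

In Q[x] the ideal (g) consists of all multiples of g, so f ∈ (g) iff g | f, i.e. iff the remainder of f on division by g is 0. Divide f by g (g is monic, so eliminate the leading term of the running remainder at each step):
  leading term 2·x^4: subtract (2·x^2)·g(x) = 2·x^4 + 6·x^2, leaving 2·x^3 - 2·x^2 + 6·x - 6
  leading term 2·x^3: subtract (2·x)·g(x) = 2·x^3 + 6·x, leaving -2·x^2 - 6
  leading term -2·x^2: subtract (-2)·g(x) = -2·x^2 - 6, leaving 0
The remainder is 0, so f(x) = g(x) · h(x) with h(x) = 2·x^2 + 2·x - 2. Hence g | f, i.e. f ∈ (g).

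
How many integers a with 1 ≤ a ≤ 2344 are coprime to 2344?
1168

The number of a ∈ {1, ..., 2344} with gcd(a, 2344) = 1 is by definition Euler's totient φ(2344). φ is multiplicative, with φ(p^e) = p^e − p^(e−1). Factorise 2344 = 2^3 · 293. Then
  φ(2344) = (2^3 − 2^2) · (293 − 1) = 4 · 292 = 1168.
So there are 1168 such integers.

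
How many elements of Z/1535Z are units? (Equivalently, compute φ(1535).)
An element a ∈ Z/1535Z is a unit iff gcd(a, 1535) = 1, so the number of units is φ(1535). φ is multiplicative, with φ(p^e) = p^e − p^(e−1). Factorise 1535 = 5 · 307. Then
  φ(1535) = (5 − 1) · (307 − 1) = 4 · 306 = 1224.

Final answer: Z/1535Z has φ(1535) = 1224 units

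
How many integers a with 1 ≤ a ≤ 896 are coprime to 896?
384

The number of a ∈ {1, ..., 896} with gcd(a, 896) = 1 is by definition Euler's totient φ(896). φ is multiplicative, with φ(p^e) = p^e − p^(e−1). Factorise 896 = 2^7 · 7. Then
  φ(896) = (2^7 − 2^6) · (7 − 1) = 64 · 6 = 384.
So there are 384 such integers.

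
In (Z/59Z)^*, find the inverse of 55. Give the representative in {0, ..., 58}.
55^(−1) ≡ 44 (mod 59)

Apply the extended Euclidean algorithm to (59, 55), tracking rows (r, s, t) with s·59 + t·55 = r. Each division r_prev = q·r_cur + r_new produces the new row as (previous row) − q·(current row):
  row A: (59, 1, 0)   [1·59 + 0·55 = 59]
  row B: (55, 0, 1)   [0·59 + 1·55 = 55]
  59 = 1·55 + 4   → row C = row A − 1·row B = (4, 1, −1)   [check: 1·59 − 1·55 = 4]
  55 = 13·4 + 3   → row D = row B − 13·row C = (3, −13, 14)   [check: −13·59 + 14·55 = 3]
  4 = 1·3 + 1   → row E = row C − 1·row D = (1, 14, −15)   [check: 14·59 − 15·55 = 1]
  3 = 3·1 + 0   → remainder 0, stop. gcd = 1 (last nonzero row E).
The gcd is 1, so 55 is invertible mod 59. The last nonzero row gives 14·59 − 15·55 = 1, so t = −15. So 55^(−1) ≡ −15 ≡ 44 (mod 59). Verify: 55 · 44 = 2420 ≡ 1 (mod 59). ✓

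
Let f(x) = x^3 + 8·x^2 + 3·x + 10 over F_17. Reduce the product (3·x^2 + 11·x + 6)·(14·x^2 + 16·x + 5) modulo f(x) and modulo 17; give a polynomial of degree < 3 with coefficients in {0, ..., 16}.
Multiply as integer polynomials: a · b = 42·x^4 + 202·x^3 + 275·x^2 + 151·x + 30. Reducing coefficients mod 17: a · b ≡ 8·x^4 + 15·x^3 + 3·x^2 + 15·x + 13. Now divide by f(x) = x^3 + 8·x^2 + 3·x + 10 in F_17[x], eliminating the leading term at each step:
  leading term 8·x^4: subtract (8·x)·f(x) = 8·x^4 + 13·x^3 + 7·x^2 + 12·x, leaving 2·x^3 + 13·x^2 + 3·x + 13 (coefficients mod 17)
  leading term 2·x^3: subtract (2)·f(x) = 2·x^3 + 16·x^2 + 6·x + 3, leaving 14·x^2 + 14·x + 10 (coefficients mod 17)
The degree is now < 3, so this is the remainder. Hence a · b ≡ 14·x^2 + 14·x + 10 in F_17[x]/(f).

Final answer: a · b ≡ 14·x^2 + 14·x + 10 (mod f(x))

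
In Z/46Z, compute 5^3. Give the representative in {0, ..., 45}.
33

Use repeated squaring. Binary(3) = 11. Walk through the bits of the exponent 3 left-to-right: at each bit after the leading one, square the running value, then multiply by 5 if the bit is 1 (always reducing mod 46):
  bit 1 = 1 (leading): start with 5.
  bit 2 = 1: square 5^2 = 25; bit is 1, so multiply 25·5 = 125 ≡ 33 (mod 46).
Final value: 5^3 ≡ 33 (mod 46).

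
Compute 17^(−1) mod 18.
17^(−1) ≡ 17 (mod 18)

Apply the extended Euclidean algorithm to (18, 17), tracking rows (r, s, t) with s·18 + t·17 = r. Each division r_prev = q·r_cur + r_new produces the new row as (previous row) − q·(current row):
  row A: (18, 1, 0)   [1·18 + 0·17 = 18]
  row B: (17, 0, 1)   [0·18 + 1·17 = 17]
  18 = 1·17 + 1   → row C = row A − 1·row B = (1, 1, −1)   [check: 1·18 − 1·17 = 1]
  17 = 17·1 + 0   → remainder 0, stop. gcd = 1 (last nonzero row C).
The gcd is 1, so 17 is invertible mod 18. The last nonzero row gives 1·18 − 1·17 = 1, so t = −1. So 17^(−1) ≡ −1 ≡ 17 (mod 18). Verify: 17 · 17 = 289 ≡ 1 (mod 18). ✓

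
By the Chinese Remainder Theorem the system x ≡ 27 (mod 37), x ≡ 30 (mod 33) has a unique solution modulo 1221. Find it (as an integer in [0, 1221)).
x ≡ 360 (mod 1221); the representative in [0, 1221) is 360

The moduli 37, 33 are pairwise coprime, so by the CRT there is a unique solution mod 37·33 = 1221.
Solve by successive substitution. Start with x ≡ 27 (mod 37).
  Combine with x ≡ 30 (mod 33): write x = 27 + 37·t and require 27 + 37·t ≡ 30 (mod 33), i.e. 37·t ≡ 30 − 27 ≡ 3 (mod 33). Since 37^(−1) ≡ 25 (mod 33) (37 ≡ 4 (mod 33)), t ≡ 25·3 ≡ 9 (mod 33). So x ≡ 27 + 37·9 = 360 (mod 1221).
Unique solution in [0, 1221): x = 360.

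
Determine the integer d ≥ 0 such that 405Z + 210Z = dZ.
(405, 210) = (15); d = 15

In the PID Z, (a, b) is generated by gcd(a, b). Compute gcd(405, 210) with the extended Euclidean algorithm, tracking rows (r, s, t) with s·405 + t·210 = r:
  row A: (405, 1, 0)   [1·405 + 0·210 = 405]
  row B: (210, 0, 1)   [0·405 + 1·210 = 210]
  405 = 1·210 + 195   → row C = row A − 1·row B = (195, 1, −1)   [check: 1·405 − 1·210 = 195]
  210 = 1·195 + 15   → row D = row B − 1·row C = (15, −1, 2)   [check: −1·405 + 2·210 = 15]
  195 = 13·15 + 0   → remainder 0, stop. gcd = 15 (last nonzero row D).
So gcd(405, 210) = 15, with Bézout identity −1·405 + 2·210 = 15. Containment (⊇): the Bézout identity exhibits 15 as an element of (405, 210), giving (15) ⊆ (405, 210). Containment (⊆): since 15 | 405 and 15 | 210 (405 = 15·27, 210 = 15·14), every Z-linear combination of 405 and 210 is divisible by 15, so (405, 210) ⊆ (15). Therefore (405, 210) = (15), d = 15.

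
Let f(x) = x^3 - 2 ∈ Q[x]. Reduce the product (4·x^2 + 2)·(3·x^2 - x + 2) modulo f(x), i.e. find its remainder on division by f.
a · b ≡ 14·x^2 + 22·x - 4 (mod f(x))

First multiply in Q[x] without reducing: a · b = 12·x^4 - 4·x^3 + 14·x^2 - 2·x + 4. Now divide by f(x) = x^3 - 2, eliminating the leading term at each step:
  leading term 12·x^4: subtract (12·x)·f(x) = 12·x^4 - 24·x, leaving -4·x^3 + 14·x^2 + 22·x + 4
  leading term -4·x^3: subtract (-4)·f(x) = 8 - 4·x^3, leaving 14·x^2 + 22·x - 4
The degree is now < 3, so this is the remainder. Hence a · b ≡ 14·x^2 + 22·x - 4 in Q[x]/(f).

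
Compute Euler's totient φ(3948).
φ(3948) = 1104

φ is multiplicative, with φ(p^e) = p^e − p^(e−1). Factorise 3948 = 2^2 · 3 · 7 · 47. Then
  φ(3948) = (2^2 − 2^1) · (3 − 1) · (7 − 1) · (47 − 1) = 2 · 2 · 6 · 46 = 1104.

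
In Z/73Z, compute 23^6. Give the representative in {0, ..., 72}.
Use repeated squaring. Binary(6) = 110. Walk through the bits of the exponent 6 left-to-right: at each bit after the leading one, square the running value, then multiply by 23 if the bit is 1 (always reducing mod 73):
  bit 1 = 1 (leading): start with 23.
  bit 2 = 1: square 23^2 = 529 ≡ 18; bit is 1, so multiply 18·23 = 414 ≡ 49 (mod 73).
  bit 3 = 0: square 49^2 = 2401 ≡ 65 (mod 73).
Final value: 23^6 ≡ 65 (mod 73).

Final answer: 65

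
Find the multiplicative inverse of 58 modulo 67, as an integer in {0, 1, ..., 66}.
58^(−1) ≡ 52 (mod 67)

Apply the extended Euclidean algorithm to (67, 58), tracking rows (r, s, t) with s·67 + t·58 = r. Each division r_prev = q·r_cur + r_new produces the new row as (previous row) − q·(current row):
  row A: (67, 1, 0)   [1·67 + 0·58 = 67]
  row B: (58, 0, 1)   [0·67 + 1·58 = 58]
  67 = 1·58 + 9   → row C = row A − 1·row B = (9, 1, −1)   [check: 1·67 − 1·58 = 9]
  58 = 6·9 + 4   → row D = row B − 6·row C = (4, −6, 7)   [check: −6·67 + 7·58 = 4]
  9 = 2·4 + 1   → row E = row C − 2·row D = (1, 13, −15)   [check: 13·67 − 15·58 = 1]
  4 = 4·1 + 0   → remainder 0, stop. gcd = 1 (last nonzero row E).
The gcd is 1, so 58 is invertible mod 67. The last nonzero row gives 13·67 − 15·58 = 1, so t = −15. So 58^(−1) ≡ −15 ≡ 52 (mod 67). Verify: 58 · 52 = 3016 ≡ 1 (mod 67). ✓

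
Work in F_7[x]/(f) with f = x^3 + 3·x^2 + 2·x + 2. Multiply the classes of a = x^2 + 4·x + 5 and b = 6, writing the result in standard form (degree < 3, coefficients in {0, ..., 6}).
Multiply as integer polynomials: a · b = 6·x^2 + 24·x + 30. Reducing coefficients mod 7: a · b ≡ 6·x^2 + 3·x + 2. This already has degree < 3, so no reduction by f is needed. Hence a · b ≡ 6·x^2 + 3·x + 2 in F_7[x]/(f).

Final answer: a · b ≡ 6·x^2 + 3·x + 2 (mod f(x))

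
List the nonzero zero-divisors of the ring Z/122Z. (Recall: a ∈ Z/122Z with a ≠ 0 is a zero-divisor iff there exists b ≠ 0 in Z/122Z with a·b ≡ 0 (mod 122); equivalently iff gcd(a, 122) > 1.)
nonzero zero-divisors of Z/122Z = {2, 4, 6, 8, 10, 12, 14, 16, 18, 20, 22, 24, 26, 28, 30, 32, 34, 36, 38, 40, 42, 44, 46, 48, 50, 52, 54, 56, 58, 60, 61, 62, 64, 66, 68, 70, 72, 74, 76, 78, 80, 82, 84, 86, 88, 90, 92, 94, 96, 98, 100, 102, 104, 106, 108, 110, 112, 114, 116, 118, 120}

An element a ∈ Z/122Z (with a ≠ 0) is a zero-divisor iff gcd(a, 122) > 1 (because a is a unit precisely when gcd(a, n) = 1, and in Z/nZ every nonzero, non-unit element is a zero-divisor). Scan a = 1, ..., 121 and keep those with gcd(a, 122) > 1:
  gcd(2, 122) = 2, gcd(4, 122) = 2, gcd(6, 122) = 2, gcd(8, 122) = 2, gcd(10, 122) = 2, gcd(12, 122) = 2, gcd(14, 122) = 2, gcd(16, 122) = 2, gcd(18, 122) = 2, gcd(20, 122) = 2, gcd(22, 122) = 2, gcd(24, 122) = 2, gcd(26, 122) = 2, gcd(28, 122) = 2, gcd(30, 122) = 2, gcd(32, 122) = 2, gcd(34, 122) = 2, gcd(36, 122) = 2, gcd(38, 122) = 2, gcd(40, 122) = 2, gcd(42, 122) = 2, gcd(44, 122) = 2, gcd(46, 122) = 2, gcd(48, 122) = 2, gcd(50, 122) = 2, gcd(52, 122) = 2, gcd(54, 122) = 2, gcd(56, 122) = 2, gcd(58, 122) = 2, gcd(60, 122) = 2, gcd(61, 122) = 61, gcd(62, 122) = 2, gcd(64, 122) = 2, gcd(66, 122) = 2, gcd(68, 122) = 2, gcd(70, 122) = 2, gcd(72, 122) = 2, gcd(74, 122) = 2, gcd(76, 122) = 2, gcd(78, 122) = 2, gcd(80, 122) = 2, gcd(82, 122) = 2, gcd(84, 122) = 2, gcd(86, 122) = 2, gcd(88, 122) = 2, gcd(90, 122) = 2, gcd(92, 122) = 2, gcd(94, 122) = 2, gcd(96, 122) = 2, gcd(98, 122) = 2, gcd(100, 122) = 2, gcd(102, 122) = 2, gcd(104, 122) = 2, gcd(106, 122) = 2, gcd(108, 122) = 2, gcd(110, 122) = 2, gcd(112, 122) = 2, gcd(114, 122) = 2, gcd(116, 122) = 2, gcd(118, 122) = 2, gcd(120, 122) = 2.
All other a ∈ {1, ..., 121} have gcd(a, 122) = 1 and are units. So the nonzero zero-divisors are exactly the 61 values of a appearing in this scan.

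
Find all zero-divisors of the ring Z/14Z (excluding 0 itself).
An element a ∈ Z/14Z (with a ≠ 0) is a zero-divisor iff gcd(a, 14) > 1 (because a is a unit precisely when gcd(a, n) = 1, and in Z/nZ every nonzero, non-unit element is a zero-divisor). Scan a = 1, ..., 13 and keep those with gcd(a, 14) > 1:
  gcd(2, 14) = 2, gcd(4, 14) = 2, gcd(6, 14) = 2, gcd(7, 14) = 7, gcd(8, 14) = 2, gcd(10, 14) = 2, gcd(12, 14) = 2.
All other a ∈ {1, ..., 13} have gcd(a, 14) = 1 and are units. So the nonzero zero-divisors are exactly the 7 values of a appearing in this scan.

Final answer: nonzero zero-divisors of Z/14Z = {2, 4, 6, 7, 8, 10, 12}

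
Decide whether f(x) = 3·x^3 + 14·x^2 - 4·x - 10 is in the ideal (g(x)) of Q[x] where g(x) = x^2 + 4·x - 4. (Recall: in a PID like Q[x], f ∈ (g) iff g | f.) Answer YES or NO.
NO

In Q[x] the ideal (g) consists of all multiples of g, so f ∈ (g) iff g | f, i.e. iff the remainder of f on division by g is 0. Divide f by g (g is monic, so eliminate the leading term of the running remainder at each step):
  leading term 3·x^3: subtract (3·x)·g(x) = 3·x^3 + 12·x^2 - 12·x, leaving 2·x^2 + 8·x - 10
  leading term 2·x^2: subtract (2)·g(x) = 2·x^2 + 8·x - 8, leaving -2
The remainder r(x) = -2 ≠ 0 (and deg r < deg g), so g ∤ f, i.e. f ∉ (g).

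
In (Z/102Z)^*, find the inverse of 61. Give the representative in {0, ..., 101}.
61^(−1) ≡ 97 (mod 102)

Apply the extended Euclidean algorithm to (102, 61), tracking rows (r, s, t) with s·102 + t·61 = r. Each division r_prev = q·r_cur + r_new produces the new row as (previous row) − q·(current row):
  row A: (102, 1, 0)   [1·102 + 0·61 = 102]
  row B: (61, 0, 1)   [0·102 + 1·61 = 61]
  102 = 1·61 + 41   → row C = row A − 1·row B = (41, 1, −1)   [check: 1·102 − 1·61 = 41]
  61 = 1·41 + 20   → row D = row B − 1·row C = (20, −1, 2)   [check: −1·102 + 2·61 = 20]
  41 = 2·20 + 1   → row E = row C − 2·row D = (1, 3, −5)   [check: 3·102 − 5·61 = 1]
  20 = 20·1 + 0   → remainder 0, stop. gcd = 1 (last nonzero row E).
The gcd is 1, so 61 is invertible mod 102. The last nonzero row gives 3·102 − 5·61 = 1, so t = −5. So 61^(−1) ≡ −5 ≡ 97 (mod 102). Verify: 61 · 97 = 5917 ≡ 1 (mod 102). ✓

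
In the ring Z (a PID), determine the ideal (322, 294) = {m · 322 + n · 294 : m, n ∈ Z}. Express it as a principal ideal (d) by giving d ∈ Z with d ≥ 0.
(322, 294) = (14); d = 14

In the PID Z, (a, b) is generated by gcd(a, b). Compute gcd(322, 294) with the extended Euclidean algorithm, tracking rows (r, s, t) with s·322 + t·294 = r:
  row A: (322, 1, 0)   [1·322 + 0·294 = 322]
  row B: (294, 0, 1)   [0·322 + 1·294 = 294]
  322 = 1·294 + 28   → row C = row A − 1·row B = (28, 1, −1)   [check: 1·322 − 1·294 = 28]
  294 = 10·28 + 14   → row D = row B − 10·row C = (14, −10, 11)   [check: −10·322 + 11·294 = 14]
  28 = 2·14 + 0   → remainder 0, stop. gcd = 14 (last nonzero row D).
So gcd(322, 294) = 14, with Bézout identity −10·322 + 11·294 = 14. Containment (⊇): the Bézout identity exhibits 14 as an element of (322, 294), giving (14) ⊆ (322, 294). Containment (⊆): since 14 | 322 and 14 | 294 (322 = 14·23, 294 = 14·21), every Z-linear combination of 322 and 294 is divisible by 14, so (322, 294) ⊆ (14). Therefore (322, 294) = (14), d = 14.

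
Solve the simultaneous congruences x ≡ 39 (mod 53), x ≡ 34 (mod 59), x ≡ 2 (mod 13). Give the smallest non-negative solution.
x ≡ 27705 (mod 40651); the representative in [0, 40651) is 27705

The moduli 53, 59, 13 are pairwise coprime, so by the CRT there is a unique solution mod 53·59·13 = 40651.
Solve by successive substitution. Start with x ≡ 39 (mod 53).
  Combine with x ≡ 34 (mod 59): write x = 39 + 53·t and require 39 + 53·t ≡ 34 (mod 59), i.e. 53·t ≡ 34 − 39 ≡ 54 (mod 59). Since 53^(−1) ≡ 49 (mod 59), t ≡ 49·54 ≡ 50 (mod 59). So x ≡ 39 + 53·50 = 2689 (mod 3127).
  Combine with x ≡ 2 (mod 13): write x = 2689 + 3127·t and require 2689 + 3127·t ≡ 2 (mod 13), i.e. 3127·t ≡ 2 − 2689 ≡ 4 (mod 13). Since 3127^(−1) ≡ 2 (mod 13) (3127 ≡ 7 (mod 13)), t ≡ 2·4 ≡ 8 (mod 13). So x ≡ 2689 + 3127·8 = 27705 (mod 40651).
Unique solution in [0, 40651): x = 27705.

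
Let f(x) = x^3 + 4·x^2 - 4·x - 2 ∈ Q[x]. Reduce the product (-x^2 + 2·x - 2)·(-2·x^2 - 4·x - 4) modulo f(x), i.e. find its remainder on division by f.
a · b ≡ 40·x^2 - 28·x - 8 (mod f(x))

First multiply in Q[x] without reducing: a · b = 2·x^4 + 8. Now divide by f(x) = x^3 + 4·x^2 - 4·x - 2, eliminating the leading term at each step:
  leading term 2·x^4: subtract (2·x)·f(x) = 2·x^4 + 8·x^3 - 8·x^2 - 4·x, leaving -8·x^3 + 8·x^2 + 4·x + 8
  leading term -8·x^3: subtract (-8)·f(x) = -8·x^3 - 32·x^2 + 32·x + 16, leaving 40·x^2 - 28·x - 8
The degree is now < 3, so this is the remainder. Hence a · b ≡ 40·x^2 - 28·x - 8 in Q[x]/(f).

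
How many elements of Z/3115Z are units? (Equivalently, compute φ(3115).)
An element a ∈ Z/3115Z is a unit iff gcd(a, 3115) = 1, so the number of units is φ(3115). φ is multiplicative, with φ(p^e) = p^e − p^(e−1). Factorise 3115 = 5 · 7 · 89. Then
  φ(3115) = (5 − 1) · (7 − 1) · (89 − 1) = 4 · 6 · 88 = 2112.

Final answer: Z/3115Z has φ(3115) = 2112 units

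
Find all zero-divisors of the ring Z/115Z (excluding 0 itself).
nonzero zero-divisors of Z/115Z = {5, 10, 15, 20, 23, 25, 30, 35, 40, 45, 46, 50, 55, 60, 65, 69, 70, 75, 80, 85, 90, 92, 95, 100, 105, 110}

An element a ∈ Z/115Z (with a ≠ 0) is a zero-divisor iff gcd(a, 115) > 1 (because a is a unit precisely when gcd(a, n) = 1, and in Z/nZ every nonzero, non-unit element is a zero-divisor). Scan a = 1, ..., 114 and keep those with gcd(a, 115) > 1:
  gcd(5, 115) = 5, gcd(10, 115) = 5, gcd(15, 115) = 5, gcd(20, 115) = 5, gcd(23, 115) = 23, gcd(25, 115) = 5, gcd(30, 115) = 5, gcd(35, 115) = 5, gcd(40, 115) = 5, gcd(45, 115) = 5, gcd(46, 115) = 23, gcd(50, 115) = 5, gcd(55, 115) = 5, gcd(60, 115) = 5, gcd(65, 115) = 5, gcd(69, 115) = 23, gcd(70, 115) = 5, gcd(75, 115) = 5, gcd(80, 115) = 5, gcd(85, 115) = 5, gcd(90, 115) = 5, gcd(92, 115) = 23, gcd(95, 115) = 5, gcd(100, 115) = 5, gcd(105, 115) = 5, gcd(110, 115) = 5.
All other a ∈ {1, ..., 114} have gcd(a, 115) = 1 and are units. So the nonzero zero-divisors are exactly the 26 values of a appearing in this scan.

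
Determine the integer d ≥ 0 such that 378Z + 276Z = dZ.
In the PID Z, (a, b) is generated by gcd(a, b). Compute gcd(378, 276) with the extended Euclidean algorithm, tracking rows (r, s, t) with s·378 + t·276 = r:
  row A: (378, 1, 0)   [1·378 + 0·276 = 378]
  row B: (276, 0, 1)   [0·378 + 1·276 = 276]
  378 = 1·276 + 102   → row C = row A − 1·row B = (102, 1, −1)   [check: 1·378 − 1·276 = 102]
  276 = 2·102 + 72   → row D = row B − 2·row C = (72, −2, 3)   [check: −2·378 + 3·276 = 72]
  102 = 1·72 + 30   → row E = row C − 1·row D = (30, 3, −4)   [check: 3·378 − 4·276 = 30]
  72 = 2·30 + 12   → row F = row D − 2·row E = (12, −8, 11)   [check: −8·378 + 11·276 = 12]
  30 = 2·12 + 6   → row G = row E − 2·row F = (6, 19, −26)   [check: 19·378 − 26·276 = 6]
  12 = 2·6 + 0   → remainder 0, stop. gcd = 6 (last nonzero row G).
So gcd(378, 276) = 6, with Bézout identity 19·378 − 26·276 = 6. Containment (⊇): the Bézout identity exhibits 6 as an element of (378, 276), giving (6) ⊆ (378, 276). Containment (⊆): since 6 | 378 and 6 | 276 (378 = 6·63, 276 = 6·46), every Z-linear combination of 378 and 276 is divisible by 6, so (378, 276) ⊆ (6). Therefore (378, 276) = (6), d = 6.

Final answer: (378, 276) = (6); d = 6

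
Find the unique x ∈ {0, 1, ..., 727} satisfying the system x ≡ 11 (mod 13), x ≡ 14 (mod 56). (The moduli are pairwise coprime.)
The moduli 13, 56 are pairwise coprime, so by the CRT there is a unique solution mod 13·56 = 728.
Solve by successive substitution. Start with x ≡ 11 (mod 13).
  Combine with x ≡ 14 (mod 56): write x = 11 + 13·t and require 11 + 13·t ≡ 14 (mod 56), i.e. 13·t ≡ 14 − 11 ≡ 3 (mod 56). Since 13^(−1) ≡ 13 (mod 56), t ≡ 13·3 ≡ 39 (mod 56). So x ≡ 11 + 13·39 = 518 (mod 728).
Unique solution in [0, 728): x = 518.

Final answer: x ≡ 518 (mod 728); the representative in [0, 728) is 518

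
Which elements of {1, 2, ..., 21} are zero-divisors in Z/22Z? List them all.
An element a ∈ Z/22Z (with a ≠ 0) is a zero-divisor iff gcd(a, 22) > 1 (because a is a unit precisely when gcd(a, n) = 1, and in Z/nZ every nonzero, non-unit element is a zero-divisor). Scan a = 1, ..., 21 and keep those with gcd(a, 22) > 1:
  gcd(2, 22) = 2, gcd(4, 22) = 2, gcd(6, 22) = 2, gcd(8, 22) = 2, gcd(10, 22) = 2, gcd(11, 22) = 11, gcd(12, 22) = 2, gcd(14, 22) = 2, gcd(16, 22) = 2, gcd(18, 22) = 2, gcd(20, 22) = 2.
All other a ∈ {1, ..., 21} have gcd(a, 22) = 1 and are units. So the nonzero zero-divisors are exactly the 11 values of a appearing in this scan.

Final answer: nonzero zero-divisors of Z/22Z = {2, 4, 6, 8, 10, 11, 12, 14, 16, 18, 20}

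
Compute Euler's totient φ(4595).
φ is multiplicative, with φ(p^e) = p^e − p^(e−1). Factorise 4595 = 5 · 919. Then
  φ(4595) = (5 − 1) · (919 − 1) = 4 · 918 = 3672.

Final answer: φ(4595) = 3672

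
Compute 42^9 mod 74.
6

Use repeated squaring. Binary(9) = 1001. Walk through the bits of the exponent 9 left-to-right: at each bit after the leading one, square the running value, then multiply by 42 if the bit is 1 (always reducing mod 74):
  bit 1 = 1 (leading): start with 42.
  bit 2 = 0: square 42^2 = 1764 ≡ 62 (mod 74).
  bit 3 = 0: square 62^2 = 3844 ≡ 70 (mod 74).
  bit 4 = 1: square 70^2 = 4900 ≡ 16; bit is 1, so multiply 16·42 = 672 ≡ 6 (mod 74).
Final value: 42^9 ≡ 6 (mod 74).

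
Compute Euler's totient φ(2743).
φ(2743) = 2520

φ is multiplicative, with φ(p^e) = p^e − p^(e−1). Factorise 2743 = 13 · 211. Then
  φ(2743) = (13 − 1) · (211 − 1) = 12 · 210 = 2520.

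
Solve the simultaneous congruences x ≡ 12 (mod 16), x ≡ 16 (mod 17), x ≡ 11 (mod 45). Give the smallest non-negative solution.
x ≡ 2396 (mod 12240); the representative in [0, 12240) is 2396

The moduli 16, 17, 45 are pairwise coprime, so by the CRT there is a unique solution mod 16·17·45 = 12240.
Solve by successive substitution. Start with x ≡ 12 (mod 16).
  Combine with x ≡ 16 (mod 17): write x = 12 + 16·t and require 12 + 16·t ≡ 16 (mod 17), i.e. 16·t ≡ 16 − 12 ≡ 4 (mod 17). Since 16^(−1) ≡ 16 (mod 17), t ≡ 16·4 ≡ 13 (mod 17). So x ≡ 12 + 16·13 = 220 (mod 272).
  Combine with x ≡ 11 (mod 45): write x = 220 + 272·t and require 220 + 272·t ≡ 11 (mod 45), i.e. 272·t ≡ 11 − 220 ≡ 16 (mod 45). Since 272^(−1) ≡ 23 (mod 45) (272 ≡ 2 (mod 45)), t ≡ 23·16 ≡ 8 (mod 45). So x ≡ 220 + 272·8 = 2396 (mod 12240).
Unique solution in [0, 12240): x = 2396.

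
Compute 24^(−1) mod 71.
Apply the extended Euclidean algorithm to (71, 24), tracking rows (r, s, t) with s·71 + t·24 = r. Each division r_prev = q·r_cur + r_new produces the new row as (previous row) − q·(current row):
  row A: (71, 1, 0)   [1·71 + 0·24 = 71]
  row B: (24, 0, 1)   [0·71 + 1·24 = 24]
  71 = 2·24 + 23   → row C = row A − 2·row B = (23, 1, −2)   [check: 1·71 − 2·24 = 23]
  24 = 1·23 + 1   → row D = row B − 1·row C = (1, −1, 3)   [check: −1·71 + 3·24 = 1]
  23 = 23·1 + 0   → remainder 0, stop. gcd = 1 (last nonzero row D).
The gcd is 1, so 24 is invertible mod 71. The last nonzero row gives −1·71 + 3·24 = 1, so t = 3. So 24^(−1) ≡ 3 (mod 71). Verify: 24 · 3 = 72 ≡ 1 (mod 71). ✓

Final answer: 24^(−1) ≡ 3 (mod 71)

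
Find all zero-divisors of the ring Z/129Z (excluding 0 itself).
nonzero zero-divisors of Z/129Z = {3, 6, 9, 12, 15, 18, 21, 24, 27, 30, 33, 36, 39, 42, 43, 45, 48, 51, 54, 57, 60, 63, 66, 69, 72, 75, 78, 81, 84, 86, 87, 90, 93, 96, 99, 102, 105, 108, 111, 114, 117, 120, 123, 126}

An element a ∈ Z/129Z (with a ≠ 0) is a zero-divisor iff gcd(a, 129) > 1 (because a is a unit precisely when gcd(a, n) = 1, and in Z/nZ every nonzero, non-unit element is a zero-divisor). Scan a = 1, ..., 128 and keep those with gcd(a, 129) > 1:
  gcd(3, 129) = 3, gcd(6, 129) = 3, gcd(9, 129) = 3, gcd(12, 129) = 3, gcd(15, 129) = 3, gcd(18, 129) = 3, gcd(21, 129) = 3, gcd(24, 129) = 3, gcd(27, 129) = 3, gcd(30, 129) = 3, gcd(33, 129) = 3, gcd(36, 129) = 3, gcd(39, 129) = 3, gcd(42, 129) = 3, gcd(43, 129) = 43, gcd(45, 129) = 3, gcd(48, 129) = 3, gcd(51, 129) = 3, gcd(54, 129) = 3, gcd(57, 129) = 3, gcd(60, 129) = 3, gcd(63, 129) = 3, gcd(66, 129) = 3, gcd(69, 129) = 3, gcd(72, 129) = 3, gcd(75, 129) = 3, gcd(78, 129) = 3, gcd(81, 129) = 3, gcd(84, 129) = 3, gcd(86, 129) = 43, gcd(87, 129) = 3, gcd(90, 129) = 3, gcd(93, 129) = 3, gcd(96, 129) = 3, gcd(99, 129) = 3, gcd(102, 129) = 3, gcd(105, 129) = 3, gcd(108, 129) = 3, gcd(111, 129) = 3, gcd(114, 129) = 3, gcd(117, 129) = 3, gcd(120, 129) = 3, gcd(123, 129) = 3, gcd(126, 129) = 3.
All other a ∈ {1, ..., 128} have gcd(a, 129) = 1 and are units. So the nonzero zero-divisors are exactly the 44 values of a appearing in this scan.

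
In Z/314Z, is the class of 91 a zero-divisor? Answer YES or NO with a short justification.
gcd(91, 314) = 1, so 91 is a unit in Z/314Z (it has a multiplicative inverse). A unit cannot be a zero-divisor: if 91·b ≡ 0 then multiplying both sides by 91^(−1) gives b ≡ 0. So 91 is not a zero-divisor.

Final answer: NO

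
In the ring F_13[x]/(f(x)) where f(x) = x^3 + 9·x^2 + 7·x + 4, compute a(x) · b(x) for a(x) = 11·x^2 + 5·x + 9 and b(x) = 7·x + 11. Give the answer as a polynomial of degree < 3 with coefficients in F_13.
Multiply as integer polynomials: a · b = 77·x^3 + 156·x^2 + 118·x + 99. Reducing coefficients mod 13: a · b ≡ 12·x^3 + x + 8. Now divide by f(x) = x^3 + 9·x^2 + 7·x + 4 in F_13[x], eliminating the leading term at each step:
  leading term 12·x^3: subtract (12)·f(x) = 12·x^3 + 4·x^2 + 6·x + 9, leaving 9·x^2 + 8·x + 12 (coefficients mod 13)
The degree is now < 3, so this is the remainder. Hence a · b ≡ 9·x^2 + 8·x + 12 in F_13[x]/(f).

Final answer: a · b ≡ 9·x^2 + 8·x + 12 (mod f(x))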